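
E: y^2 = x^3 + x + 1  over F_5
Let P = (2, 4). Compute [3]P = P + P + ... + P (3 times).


k = 3 = 11_2 (binary, LSB first: 11)
Double-and-add from P = (2, 4):
  bit 0 = 1: acc = O + (2, 4) = (2, 4)
  bit 1 = 1: acc = (2, 4) + (2, 1) = O

3P = O


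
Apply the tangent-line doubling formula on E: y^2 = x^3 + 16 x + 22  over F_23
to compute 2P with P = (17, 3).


Doubling: s = (3 x1^2 + a) / (2 y1)
s = (3*17^2 + 16) / (2*3) mod 23 = 13
x3 = s^2 - 2 x1 mod 23 = 13^2 - 2*17 = 20
y3 = s (x1 - x3) - y1 mod 23 = 13 * (17 - 20) - 3 = 4

2P = (20, 4)


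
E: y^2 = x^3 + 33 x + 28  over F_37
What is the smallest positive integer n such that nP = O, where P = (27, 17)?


Compute successive multiples of P until we hit O:
  1P = (27, 17)
  2P = (20, 20)
  3P = (0, 19)
  4P = (13, 8)
  5P = (1, 5)
  6P = (16, 8)
  7P = (28, 36)
  8P = (10, 10)
  ... (continuing to 41P)
  41P = O

ord(P) = 41


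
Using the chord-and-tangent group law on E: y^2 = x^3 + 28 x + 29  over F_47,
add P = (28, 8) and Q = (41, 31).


P != Q, so use the chord formula.
s = (y2 - y1) / (x2 - x1) = (23) / (13) mod 47 = 9
x3 = s^2 - x1 - x2 mod 47 = 9^2 - 28 - 41 = 12
y3 = s (x1 - x3) - y1 mod 47 = 9 * (28 - 12) - 8 = 42

P + Q = (12, 42)


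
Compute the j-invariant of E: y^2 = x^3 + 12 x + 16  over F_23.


Delta = -16(4 a^3 + 27 b^2) mod 23 = 7
-1728 * (4 a)^3 = -1728 * (4*12)^3 mod 23 = 22
j = 22 * 7^(-1) mod 23 = 13

j = 13 (mod 23)


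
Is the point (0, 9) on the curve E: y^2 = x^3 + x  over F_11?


Check whether y^2 = x^3 + 1 x + 0 (mod 11) for (x, y) = (0, 9).
LHS: y^2 = 9^2 mod 11 = 4
RHS: x^3 + 1 x + 0 = 0^3 + 1*0 + 0 mod 11 = 0
LHS != RHS

No, not on the curve


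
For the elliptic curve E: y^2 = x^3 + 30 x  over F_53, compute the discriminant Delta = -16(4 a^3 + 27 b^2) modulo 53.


4 a^3 + 27 b^2 = 4*30^3 + 27*0^2 = 108000 + 0 = 108000
Delta = -16 * (108000) = -1728000
Delta mod 53 = 12

Delta = 12 (mod 53)


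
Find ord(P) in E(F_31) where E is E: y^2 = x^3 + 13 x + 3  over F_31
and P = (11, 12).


Compute successive multiples of P until we hit O:
  1P = (11, 12)
  2P = (3, 10)
  3P = (19, 17)
  4P = (29, 0)
  5P = (19, 14)
  6P = (3, 21)
  7P = (11, 19)
  8P = O

ord(P) = 8


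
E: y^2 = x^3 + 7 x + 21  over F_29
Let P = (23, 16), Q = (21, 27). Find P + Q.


P != Q, so use the chord formula.
s = (y2 - y1) / (x2 - x1) = (11) / (27) mod 29 = 9
x3 = s^2 - x1 - x2 mod 29 = 9^2 - 23 - 21 = 8
y3 = s (x1 - x3) - y1 mod 29 = 9 * (23 - 8) - 16 = 3

P + Q = (8, 3)


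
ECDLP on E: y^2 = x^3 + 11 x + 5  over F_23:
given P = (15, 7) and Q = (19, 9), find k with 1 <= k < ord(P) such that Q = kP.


Enumerate multiples of P until we hit Q = (19, 9):
  1P = (15, 7)
  2P = (2, 9)
  3P = (18, 20)
  4P = (19, 14)
  5P = (5, 22)
  6P = (11, 10)
  7P = (22, 4)
  8P = (12, 18)
  9P = (12, 5)
  10P = (22, 19)
  11P = (11, 13)
  12P = (5, 1)
  13P = (19, 9)
Match found at i = 13.

k = 13


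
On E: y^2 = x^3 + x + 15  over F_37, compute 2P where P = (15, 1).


Doubling: s = (3 x1^2 + a) / (2 y1)
s = (3*15^2 + 1) / (2*1) mod 37 = 5
x3 = s^2 - 2 x1 mod 37 = 5^2 - 2*15 = 32
y3 = s (x1 - x3) - y1 mod 37 = 5 * (15 - 32) - 1 = 25

2P = (32, 25)


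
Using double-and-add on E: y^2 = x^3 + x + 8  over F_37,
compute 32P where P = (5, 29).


k = 32 = 100000_2 (binary, LSB first: 000001)
Double-and-add from P = (5, 29):
  bit 0 = 0: acc unchanged = O
  bit 1 = 0: acc unchanged = O
  bit 2 = 0: acc unchanged = O
  bit 3 = 0: acc unchanged = O
  bit 4 = 0: acc unchanged = O
  bit 5 = 1: acc = O + (20, 31) = (20, 31)

32P = (20, 31)


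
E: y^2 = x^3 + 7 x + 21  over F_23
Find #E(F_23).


For each x in F_23, count y with y^2 = x^3 + 7 x + 21 mod 23:
  x = 1: RHS = 6, y in [11, 12]  -> 2 point(s)
  x = 3: RHS = 0, y in [0]  -> 1 point(s)
  x = 6: RHS = 3, y in [7, 16]  -> 2 point(s)
  x = 9: RHS = 8, y in [10, 13]  -> 2 point(s)
  x = 11: RHS = 3, y in [7, 16]  -> 2 point(s)
  x = 12: RHS = 16, y in [4, 19]  -> 2 point(s)
  x = 13: RHS = 9, y in [3, 20]  -> 2 point(s)
  x = 17: RHS = 16, y in [4, 19]  -> 2 point(s)
  x = 22: RHS = 13, y in [6, 17]  -> 2 point(s)
Affine points: 17. Add the point at infinity: total = 18.

#E(F_23) = 18


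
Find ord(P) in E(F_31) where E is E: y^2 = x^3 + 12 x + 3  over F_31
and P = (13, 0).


Compute successive multiples of P until we hit O:
  1P = (13, 0)
  2P = O

ord(P) = 2


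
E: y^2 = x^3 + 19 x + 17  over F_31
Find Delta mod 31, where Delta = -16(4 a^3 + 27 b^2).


4 a^3 + 27 b^2 = 4*19^3 + 27*17^2 = 27436 + 7803 = 35239
Delta = -16 * (35239) = -563824
Delta mod 31 = 4

Delta = 4 (mod 31)


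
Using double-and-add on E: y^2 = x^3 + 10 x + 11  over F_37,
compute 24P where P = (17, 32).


k = 24 = 11000_2 (binary, LSB first: 00011)
Double-and-add from P = (17, 32):
  bit 0 = 0: acc unchanged = O
  bit 1 = 0: acc unchanged = O
  bit 2 = 0: acc unchanged = O
  bit 3 = 1: acc = O + (32, 13) = (32, 13)
  bit 4 = 1: acc = (32, 13) + (11, 3) = (10, 1)

24P = (10, 1)


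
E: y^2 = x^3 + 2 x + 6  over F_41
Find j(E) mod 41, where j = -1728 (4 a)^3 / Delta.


Delta = -16(4 a^3 + 27 b^2) mod 41 = 8
-1728 * (4 a)^3 = -1728 * (4*2)^3 mod 41 = 3
j = 3 * 8^(-1) mod 41 = 26

j = 26 (mod 41)


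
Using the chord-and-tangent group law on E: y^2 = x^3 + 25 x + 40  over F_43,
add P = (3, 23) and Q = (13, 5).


P != Q, so use the chord formula.
s = (y2 - y1) / (x2 - x1) = (25) / (10) mod 43 = 24
x3 = s^2 - x1 - x2 mod 43 = 24^2 - 3 - 13 = 1
y3 = s (x1 - x3) - y1 mod 43 = 24 * (3 - 1) - 23 = 25

P + Q = (1, 25)


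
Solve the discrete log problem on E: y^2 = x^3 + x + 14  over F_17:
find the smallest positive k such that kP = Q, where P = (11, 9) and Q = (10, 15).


Enumerate multiples of P until we hit Q = (10, 15):
  1P = (11, 9)
  2P = (10, 15)
Match found at i = 2.

k = 2


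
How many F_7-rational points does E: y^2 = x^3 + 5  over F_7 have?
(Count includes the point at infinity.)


For each x in F_7, count y with y^2 = x^3 + 0 x + 5 mod 7:
  x = 3: RHS = 4, y in [2, 5]  -> 2 point(s)
  x = 5: RHS = 4, y in [2, 5]  -> 2 point(s)
  x = 6: RHS = 4, y in [2, 5]  -> 2 point(s)
Affine points: 6. Add the point at infinity: total = 7.

#E(F_7) = 7


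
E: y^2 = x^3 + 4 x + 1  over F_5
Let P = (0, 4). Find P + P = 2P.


Doubling: s = (3 x1^2 + a) / (2 y1)
s = (3*0^2 + 4) / (2*4) mod 5 = 3
x3 = s^2 - 2 x1 mod 5 = 3^2 - 2*0 = 4
y3 = s (x1 - x3) - y1 mod 5 = 3 * (0 - 4) - 4 = 4

2P = (4, 4)


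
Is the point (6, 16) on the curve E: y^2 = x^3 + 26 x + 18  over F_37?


Check whether y^2 = x^3 + 26 x + 18 (mod 37) for (x, y) = (6, 16).
LHS: y^2 = 16^2 mod 37 = 34
RHS: x^3 + 26 x + 18 = 6^3 + 26*6 + 18 mod 37 = 20
LHS != RHS

No, not on the curve


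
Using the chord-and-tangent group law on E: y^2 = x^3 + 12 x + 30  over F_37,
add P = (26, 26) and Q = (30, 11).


P != Q, so use the chord formula.
s = (y2 - y1) / (x2 - x1) = (22) / (4) mod 37 = 24
x3 = s^2 - x1 - x2 mod 37 = 24^2 - 26 - 30 = 2
y3 = s (x1 - x3) - y1 mod 37 = 24 * (26 - 2) - 26 = 32

P + Q = (2, 32)


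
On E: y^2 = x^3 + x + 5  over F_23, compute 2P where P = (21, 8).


k = 2 = 10_2 (binary, LSB first: 01)
Double-and-add from P = (21, 8):
  bit 0 = 0: acc unchanged = O
  bit 1 = 1: acc = O + (22, 7) = (22, 7)

2P = (22, 7)


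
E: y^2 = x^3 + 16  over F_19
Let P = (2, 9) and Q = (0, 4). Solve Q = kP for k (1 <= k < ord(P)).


Enumerate multiples of P until we hit Q = (0, 4):
  1P = (2, 9)
  2P = (7, 13)
  3P = (0, 4)
Match found at i = 3.

k = 3


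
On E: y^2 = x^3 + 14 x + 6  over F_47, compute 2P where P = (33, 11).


Doubling: s = (3 x1^2 + a) / (2 y1)
s = (3*33^2 + 14) / (2*11) mod 47 = 6
x3 = s^2 - 2 x1 mod 47 = 6^2 - 2*33 = 17
y3 = s (x1 - x3) - y1 mod 47 = 6 * (33 - 17) - 11 = 38

2P = (17, 38)


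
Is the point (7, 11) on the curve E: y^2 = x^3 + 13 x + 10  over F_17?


Check whether y^2 = x^3 + 13 x + 10 (mod 17) for (x, y) = (7, 11).
LHS: y^2 = 11^2 mod 17 = 2
RHS: x^3 + 13 x + 10 = 7^3 + 13*7 + 10 mod 17 = 2
LHS = RHS

Yes, on the curve


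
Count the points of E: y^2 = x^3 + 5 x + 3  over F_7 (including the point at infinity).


For each x in F_7, count y with y^2 = x^3 + 5 x + 3 mod 7:
  x = 1: RHS = 2, y in [3, 4]  -> 2 point(s)
  x = 2: RHS = 0, y in [0]  -> 1 point(s)
  x = 6: RHS = 4, y in [2, 5]  -> 2 point(s)
Affine points: 5. Add the point at infinity: total = 6.

#E(F_7) = 6


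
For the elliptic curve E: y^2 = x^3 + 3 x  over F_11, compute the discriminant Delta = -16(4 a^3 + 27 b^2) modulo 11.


4 a^3 + 27 b^2 = 4*3^3 + 27*0^2 = 108 + 0 = 108
Delta = -16 * (108) = -1728
Delta mod 11 = 10

Delta = 10 (mod 11)


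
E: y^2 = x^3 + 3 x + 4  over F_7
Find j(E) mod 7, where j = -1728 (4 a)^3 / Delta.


Delta = -16(4 a^3 + 27 b^2) mod 7 = 5
-1728 * (4 a)^3 = -1728 * (4*3)^3 mod 7 = 6
j = 6 * 5^(-1) mod 7 = 4

j = 4 (mod 7)


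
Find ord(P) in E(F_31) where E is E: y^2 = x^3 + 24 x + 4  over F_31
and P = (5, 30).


Compute successive multiples of P until we hit O:
  1P = (5, 30)
  2P = (30, 14)
  3P = (10, 29)
  4P = (21, 29)
  5P = (9, 9)
  6P = (0, 29)
  7P = (0, 2)
  8P = (9, 22)
  ... (continuing to 13P)
  13P = O

ord(P) = 13


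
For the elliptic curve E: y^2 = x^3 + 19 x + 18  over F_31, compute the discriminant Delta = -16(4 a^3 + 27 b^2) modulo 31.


4 a^3 + 27 b^2 = 4*19^3 + 27*18^2 = 27436 + 8748 = 36184
Delta = -16 * (36184) = -578944
Delta mod 31 = 12

Delta = 12 (mod 31)


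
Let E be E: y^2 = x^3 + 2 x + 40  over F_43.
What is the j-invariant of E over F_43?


Delta = -16(4 a^3 + 27 b^2) mod 43 = 29
-1728 * (4 a)^3 = -1728 * (4*2)^3 mod 43 = 32
j = 32 * 29^(-1) mod 43 = 10

j = 10 (mod 43)


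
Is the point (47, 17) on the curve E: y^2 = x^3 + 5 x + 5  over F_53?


Check whether y^2 = x^3 + 5 x + 5 (mod 53) for (x, y) = (47, 17).
LHS: y^2 = 17^2 mod 53 = 24
RHS: x^3 + 5 x + 5 = 47^3 + 5*47 + 5 mod 53 = 24
LHS = RHS

Yes, on the curve


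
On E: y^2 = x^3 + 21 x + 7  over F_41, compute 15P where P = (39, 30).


k = 15 = 1111_2 (binary, LSB first: 1111)
Double-and-add from P = (39, 30):
  bit 0 = 1: acc = O + (39, 30) = (39, 30)
  bit 1 = 1: acc = (39, 30) + (37, 8) = (4, 27)
  bit 2 = 1: acc = (4, 27) + (29, 6) = (7, 28)
  bit 3 = 1: acc = (7, 28) + (32, 14) = (38, 32)

15P = (38, 32)


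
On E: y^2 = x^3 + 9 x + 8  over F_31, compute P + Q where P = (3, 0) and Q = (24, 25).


P != Q, so use the chord formula.
s = (y2 - y1) / (x2 - x1) = (25) / (21) mod 31 = 13
x3 = s^2 - x1 - x2 mod 31 = 13^2 - 3 - 24 = 18
y3 = s (x1 - x3) - y1 mod 31 = 13 * (3 - 18) - 0 = 22

P + Q = (18, 22)


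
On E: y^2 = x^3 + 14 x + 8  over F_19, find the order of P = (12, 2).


Compute successive multiples of P until we hit O:
  1P = (12, 2)
  2P = (6, 2)
  3P = (1, 17)
  4P = (11, 7)
  5P = (2, 5)
  6P = (3, 1)
  7P = (8, 9)
  8P = (8, 10)
  ... (continuing to 15P)
  15P = O

ord(P) = 15


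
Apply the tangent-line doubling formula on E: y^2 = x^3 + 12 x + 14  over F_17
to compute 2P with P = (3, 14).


Doubling: s = (3 x1^2 + a) / (2 y1)
s = (3*3^2 + 12) / (2*14) mod 17 = 2
x3 = s^2 - 2 x1 mod 17 = 2^2 - 2*3 = 15
y3 = s (x1 - x3) - y1 mod 17 = 2 * (3 - 15) - 14 = 13

2P = (15, 13)


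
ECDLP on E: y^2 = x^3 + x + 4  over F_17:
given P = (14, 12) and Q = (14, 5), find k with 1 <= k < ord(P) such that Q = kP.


Enumerate multiples of P until we hit Q = (14, 5):
  1P = (14, 12)
  2P = (5, 7)
  3P = (13, 15)
  4P = (16, 11)
  5P = (0, 15)
  6P = (4, 15)
  7P = (3, 0)
  8P = (4, 2)
  9P = (0, 2)
  10P = (16, 6)
  11P = (13, 2)
  12P = (5, 10)
  13P = (14, 5)
Match found at i = 13.

k = 13


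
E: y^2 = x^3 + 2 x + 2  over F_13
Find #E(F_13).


For each x in F_13, count y with y^2 = x^3 + 2 x + 2 mod 13:
  x = 2: RHS = 1, y in [1, 12]  -> 2 point(s)
  x = 3: RHS = 9, y in [3, 10]  -> 2 point(s)
  x = 4: RHS = 9, y in [3, 10]  -> 2 point(s)
  x = 6: RHS = 9, y in [3, 10]  -> 2 point(s)
  x = 8: RHS = 10, y in [6, 7]  -> 2 point(s)
  x = 11: RHS = 3, y in [4, 9]  -> 2 point(s)
  x = 12: RHS = 12, y in [5, 8]  -> 2 point(s)
Affine points: 14. Add the point at infinity: total = 15.

#E(F_13) = 15


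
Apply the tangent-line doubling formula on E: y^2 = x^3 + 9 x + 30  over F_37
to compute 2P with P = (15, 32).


Doubling: s = (3 x1^2 + a) / (2 y1)
s = (3*15^2 + 9) / (2*32) mod 37 = 13
x3 = s^2 - 2 x1 mod 37 = 13^2 - 2*15 = 28
y3 = s (x1 - x3) - y1 mod 37 = 13 * (15 - 28) - 32 = 21

2P = (28, 21)


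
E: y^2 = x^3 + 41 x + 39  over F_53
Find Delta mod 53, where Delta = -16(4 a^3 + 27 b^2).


4 a^3 + 27 b^2 = 4*41^3 + 27*39^2 = 275684 + 41067 = 316751
Delta = -16 * (316751) = -5068016
Delta mod 53 = 3

Delta = 3 (mod 53)


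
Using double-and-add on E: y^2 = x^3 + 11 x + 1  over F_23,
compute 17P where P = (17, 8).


k = 17 = 10001_2 (binary, LSB first: 10001)
Double-and-add from P = (17, 8):
  bit 0 = 1: acc = O + (17, 8) = (17, 8)
  bit 1 = 0: acc unchanged = (17, 8)
  bit 2 = 0: acc unchanged = (17, 8)
  bit 3 = 0: acc unchanged = (17, 8)
  bit 4 = 1: acc = (17, 8) + (1, 6) = (14, 1)

17P = (14, 1)


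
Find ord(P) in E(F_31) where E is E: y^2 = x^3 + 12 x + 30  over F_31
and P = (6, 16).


Compute successive multiples of P until we hit O:
  1P = (6, 16)
  2P = (4, 7)
  3P = (18, 23)
  4P = (11, 25)
  5P = (16, 28)
  6P = (3, 0)
  7P = (16, 3)
  8P = (11, 6)
  ... (continuing to 12P)
  12P = O

ord(P) = 12


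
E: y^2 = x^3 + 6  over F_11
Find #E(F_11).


For each x in F_11, count y with y^2 = x^3 + 0 x + 6 mod 11:
  x = 2: RHS = 3, y in [5, 6]  -> 2 point(s)
  x = 3: RHS = 0, y in [0]  -> 1 point(s)
  x = 4: RHS = 4, y in [2, 9]  -> 2 point(s)
  x = 8: RHS = 1, y in [1, 10]  -> 2 point(s)
  x = 9: RHS = 9, y in [3, 8]  -> 2 point(s)
  x = 10: RHS = 5, y in [4, 7]  -> 2 point(s)
Affine points: 11. Add the point at infinity: total = 12.

#E(F_11) = 12


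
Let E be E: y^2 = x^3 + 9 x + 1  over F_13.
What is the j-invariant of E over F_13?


Delta = -16(4 a^3 + 27 b^2) mod 13 = 11
-1728 * (4 a)^3 = -1728 * (4*9)^3 mod 13 = 12
j = 12 * 11^(-1) mod 13 = 7

j = 7 (mod 13)


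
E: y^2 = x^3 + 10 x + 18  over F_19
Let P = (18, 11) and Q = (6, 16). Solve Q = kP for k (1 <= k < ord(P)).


Enumerate multiples of P until we hit Q = (6, 16):
  1P = (18, 11)
  2P = (6, 3)
  3P = (6, 16)
Match found at i = 3.

k = 3


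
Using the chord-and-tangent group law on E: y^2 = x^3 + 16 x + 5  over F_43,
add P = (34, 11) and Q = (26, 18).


P != Q, so use the chord formula.
s = (y2 - y1) / (x2 - x1) = (7) / (35) mod 43 = 26
x3 = s^2 - x1 - x2 mod 43 = 26^2 - 34 - 26 = 14
y3 = s (x1 - x3) - y1 mod 43 = 26 * (34 - 14) - 11 = 36

P + Q = (14, 36)


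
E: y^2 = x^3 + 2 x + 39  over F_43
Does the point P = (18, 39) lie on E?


Check whether y^2 = x^3 + 2 x + 39 (mod 43) for (x, y) = (18, 39).
LHS: y^2 = 39^2 mod 43 = 16
RHS: x^3 + 2 x + 39 = 18^3 + 2*18 + 39 mod 43 = 16
LHS = RHS

Yes, on the curve


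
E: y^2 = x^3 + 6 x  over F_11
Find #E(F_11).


For each x in F_11, count y with y^2 = x^3 + 6 x + 0 mod 11:
  x = 0: RHS = 0, y in [0]  -> 1 point(s)
  x = 2: RHS = 9, y in [3, 8]  -> 2 point(s)
  x = 3: RHS = 1, y in [1, 10]  -> 2 point(s)
  x = 4: RHS = 0, y in [0]  -> 1 point(s)
  x = 5: RHS = 1, y in [1, 10]  -> 2 point(s)
  x = 7: RHS = 0, y in [0]  -> 1 point(s)
  x = 10: RHS = 4, y in [2, 9]  -> 2 point(s)
Affine points: 11. Add the point at infinity: total = 12.

#E(F_11) = 12


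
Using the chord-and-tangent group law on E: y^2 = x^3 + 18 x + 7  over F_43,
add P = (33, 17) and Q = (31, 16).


P != Q, so use the chord formula.
s = (y2 - y1) / (x2 - x1) = (42) / (41) mod 43 = 22
x3 = s^2 - x1 - x2 mod 43 = 22^2 - 33 - 31 = 33
y3 = s (x1 - x3) - y1 mod 43 = 22 * (33 - 33) - 17 = 26

P + Q = (33, 26)


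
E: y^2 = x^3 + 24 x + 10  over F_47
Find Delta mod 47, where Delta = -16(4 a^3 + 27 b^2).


4 a^3 + 27 b^2 = 4*24^3 + 27*10^2 = 55296 + 2700 = 57996
Delta = -16 * (57996) = -927936
Delta mod 47 = 32

Delta = 32 (mod 47)


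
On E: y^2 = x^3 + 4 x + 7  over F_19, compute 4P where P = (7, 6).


k = 4 = 100_2 (binary, LSB first: 001)
Double-and-add from P = (7, 6):
  bit 0 = 0: acc unchanged = O
  bit 1 = 0: acc unchanged = O
  bit 2 = 1: acc = O + (6, 0) = (6, 0)

4P = (6, 0)


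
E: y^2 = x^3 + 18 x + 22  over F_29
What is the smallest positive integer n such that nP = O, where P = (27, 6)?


Compute successive multiples of P until we hit O:
  1P = (27, 6)
  2P = (3, 25)
  3P = (3, 4)
  4P = (27, 23)
  5P = O

ord(P) = 5


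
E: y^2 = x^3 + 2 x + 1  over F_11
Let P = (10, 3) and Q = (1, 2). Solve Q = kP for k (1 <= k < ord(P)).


Enumerate multiples of P until we hit Q = (1, 2):
  1P = (10, 3)
  2P = (3, 1)
  3P = (1, 9)
  4P = (9, 0)
  5P = (1, 2)
Match found at i = 5.

k = 5


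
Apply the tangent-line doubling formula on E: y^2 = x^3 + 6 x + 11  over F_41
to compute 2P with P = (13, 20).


Doubling: s = (3 x1^2 + a) / (2 y1)
s = (3*13^2 + 6) / (2*20) mod 41 = 20
x3 = s^2 - 2 x1 mod 41 = 20^2 - 2*13 = 5
y3 = s (x1 - x3) - y1 mod 41 = 20 * (13 - 5) - 20 = 17

2P = (5, 17)


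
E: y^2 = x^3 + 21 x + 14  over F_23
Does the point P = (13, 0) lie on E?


Check whether y^2 = x^3 + 21 x + 14 (mod 23) for (x, y) = (13, 0).
LHS: y^2 = 0^2 mod 23 = 0
RHS: x^3 + 21 x + 14 = 13^3 + 21*13 + 14 mod 23 = 0
LHS = RHS

Yes, on the curve


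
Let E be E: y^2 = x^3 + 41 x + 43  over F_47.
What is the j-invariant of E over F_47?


Delta = -16(4 a^3 + 27 b^2) mod 47 = 3
-1728 * (4 a)^3 = -1728 * (4*41)^3 mod 47 = 28
j = 28 * 3^(-1) mod 47 = 25

j = 25 (mod 47)


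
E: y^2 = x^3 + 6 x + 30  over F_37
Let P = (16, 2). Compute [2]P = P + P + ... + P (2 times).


k = 2 = 10_2 (binary, LSB first: 01)
Double-and-add from P = (16, 2):
  bit 0 = 0: acc unchanged = O
  bit 1 = 1: acc = O + (31, 0) = (31, 0)

2P = (31, 0)


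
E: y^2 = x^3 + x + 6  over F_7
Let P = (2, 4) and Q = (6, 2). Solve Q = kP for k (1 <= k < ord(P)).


Enumerate multiples of P until we hit Q = (6, 2):
  1P = (2, 4)
  2P = (4, 5)
  3P = (3, 6)
  4P = (6, 2)
Match found at i = 4.

k = 4


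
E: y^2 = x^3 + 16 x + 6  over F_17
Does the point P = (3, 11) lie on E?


Check whether y^2 = x^3 + 16 x + 6 (mod 17) for (x, y) = (3, 11).
LHS: y^2 = 11^2 mod 17 = 2
RHS: x^3 + 16 x + 6 = 3^3 + 16*3 + 6 mod 17 = 13
LHS != RHS

No, not on the curve


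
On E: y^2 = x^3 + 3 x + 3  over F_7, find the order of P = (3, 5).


Compute successive multiples of P until we hit O:
  1P = (3, 5)
  2P = (3, 2)
  3P = O

ord(P) = 3


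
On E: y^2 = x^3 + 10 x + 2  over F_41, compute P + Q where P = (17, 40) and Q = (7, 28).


P != Q, so use the chord formula.
s = (y2 - y1) / (x2 - x1) = (29) / (31) mod 41 = 34
x3 = s^2 - x1 - x2 mod 41 = 34^2 - 17 - 7 = 25
y3 = s (x1 - x3) - y1 mod 41 = 34 * (17 - 25) - 40 = 16

P + Q = (25, 16)


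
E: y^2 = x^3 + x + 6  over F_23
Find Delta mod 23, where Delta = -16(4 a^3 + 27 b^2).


4 a^3 + 27 b^2 = 4*1^3 + 27*6^2 = 4 + 972 = 976
Delta = -16 * (976) = -15616
Delta mod 23 = 1

Delta = 1 (mod 23)


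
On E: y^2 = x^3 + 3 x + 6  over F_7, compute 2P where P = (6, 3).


Doubling: s = (3 x1^2 + a) / (2 y1)
s = (3*6^2 + 3) / (2*3) mod 7 = 1
x3 = s^2 - 2 x1 mod 7 = 1^2 - 2*6 = 3
y3 = s (x1 - x3) - y1 mod 7 = 1 * (6 - 3) - 3 = 0

2P = (3, 0)


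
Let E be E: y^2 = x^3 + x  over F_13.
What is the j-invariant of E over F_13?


Delta = -16(4 a^3 + 27 b^2) mod 13 = 1
-1728 * (4 a)^3 = -1728 * (4*1)^3 mod 13 = 12
j = 12 * 1^(-1) mod 13 = 12

j = 12 (mod 13)


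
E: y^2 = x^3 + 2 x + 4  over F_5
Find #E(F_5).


For each x in F_5, count y with y^2 = x^3 + 2 x + 4 mod 5:
  x = 0: RHS = 4, y in [2, 3]  -> 2 point(s)
  x = 2: RHS = 1, y in [1, 4]  -> 2 point(s)
  x = 4: RHS = 1, y in [1, 4]  -> 2 point(s)
Affine points: 6. Add the point at infinity: total = 7.

#E(F_5) = 7


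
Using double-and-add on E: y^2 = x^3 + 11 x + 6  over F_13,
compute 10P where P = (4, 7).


k = 10 = 1010_2 (binary, LSB first: 0101)
Double-and-add from P = (4, 7):
  bit 0 = 0: acc unchanged = O
  bit 1 = 1: acc = O + (2, 7) = (2, 7)
  bit 2 = 0: acc unchanged = (2, 7)
  bit 3 = 1: acc = (2, 7) + (7, 7) = (4, 6)

10P = (4, 6)


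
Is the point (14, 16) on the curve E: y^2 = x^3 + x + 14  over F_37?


Check whether y^2 = x^3 + 1 x + 14 (mod 37) for (x, y) = (14, 16).
LHS: y^2 = 16^2 mod 37 = 34
RHS: x^3 + 1 x + 14 = 14^3 + 1*14 + 14 mod 37 = 34
LHS = RHS

Yes, on the curve


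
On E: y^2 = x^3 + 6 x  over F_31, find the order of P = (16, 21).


Compute successive multiples of P until we hit O:
  1P = (16, 21)
  2P = (9, 15)
  3P = (8, 8)
  4P = (14, 21)
  5P = (1, 10)
  6P = (2, 12)
  7P = (18, 22)
  8P = (5, 0)
  ... (continuing to 16P)
  16P = O

ord(P) = 16


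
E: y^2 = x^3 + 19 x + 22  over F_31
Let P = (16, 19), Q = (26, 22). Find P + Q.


P != Q, so use the chord formula.
s = (y2 - y1) / (x2 - x1) = (3) / (10) mod 31 = 22
x3 = s^2 - x1 - x2 mod 31 = 22^2 - 16 - 26 = 8
y3 = s (x1 - x3) - y1 mod 31 = 22 * (16 - 8) - 19 = 2

P + Q = (8, 2)


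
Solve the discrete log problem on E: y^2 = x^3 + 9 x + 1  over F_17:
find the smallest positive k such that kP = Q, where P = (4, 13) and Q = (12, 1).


Enumerate multiples of P until we hit Q = (12, 1):
  1P = (4, 13)
  2P = (0, 1)
  3P = (5, 1)
  4P = (16, 12)
  5P = (12, 16)
  6P = (3, 15)
  7P = (14, 7)
  8P = (15, 14)
  9P = (7, 13)
  10P = (6, 4)
  11P = (6, 13)
  12P = (7, 4)
  13P = (15, 3)
  14P = (14, 10)
  15P = (3, 2)
  16P = (12, 1)
Match found at i = 16.

k = 16


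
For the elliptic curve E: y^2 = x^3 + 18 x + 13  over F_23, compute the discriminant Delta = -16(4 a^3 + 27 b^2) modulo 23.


4 a^3 + 27 b^2 = 4*18^3 + 27*13^2 = 23328 + 4563 = 27891
Delta = -16 * (27891) = -446256
Delta mod 23 = 13

Delta = 13 (mod 23)


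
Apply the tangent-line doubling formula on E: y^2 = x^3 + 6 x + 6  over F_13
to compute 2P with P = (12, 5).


Doubling: s = (3 x1^2 + a) / (2 y1)
s = (3*12^2 + 6) / (2*5) mod 13 = 10
x3 = s^2 - 2 x1 mod 13 = 10^2 - 2*12 = 11
y3 = s (x1 - x3) - y1 mod 13 = 10 * (12 - 11) - 5 = 5

2P = (11, 5)


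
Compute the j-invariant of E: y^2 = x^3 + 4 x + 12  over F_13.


Delta = -16(4 a^3 + 27 b^2) mod 13 = 9
-1728 * (4 a)^3 = -1728 * (4*4)^3 mod 13 = 1
j = 1 * 9^(-1) mod 13 = 3

j = 3 (mod 13)


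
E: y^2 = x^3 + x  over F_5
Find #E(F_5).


For each x in F_5, count y with y^2 = x^3 + 1 x + 0 mod 5:
  x = 0: RHS = 0, y in [0]  -> 1 point(s)
  x = 2: RHS = 0, y in [0]  -> 1 point(s)
  x = 3: RHS = 0, y in [0]  -> 1 point(s)
Affine points: 3. Add the point at infinity: total = 4.

#E(F_5) = 4


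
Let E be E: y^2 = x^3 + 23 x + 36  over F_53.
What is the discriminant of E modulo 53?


4 a^3 + 27 b^2 = 4*23^3 + 27*36^2 = 48668 + 34992 = 83660
Delta = -16 * (83660) = -1338560
Delta mod 53 = 8

Delta = 8 (mod 53)


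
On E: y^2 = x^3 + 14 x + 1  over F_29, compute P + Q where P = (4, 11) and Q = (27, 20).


P != Q, so use the chord formula.
s = (y2 - y1) / (x2 - x1) = (9) / (23) mod 29 = 13
x3 = s^2 - x1 - x2 mod 29 = 13^2 - 4 - 27 = 22
y3 = s (x1 - x3) - y1 mod 29 = 13 * (4 - 22) - 11 = 16

P + Q = (22, 16)


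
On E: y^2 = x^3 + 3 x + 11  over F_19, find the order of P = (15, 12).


Compute successive multiples of P until we hit O:
  1P = (15, 12)
  2P = (14, 2)
  3P = (14, 17)
  4P = (15, 7)
  5P = O

ord(P) = 5


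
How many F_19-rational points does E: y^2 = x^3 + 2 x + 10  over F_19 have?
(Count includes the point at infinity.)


For each x in F_19, count y with y^2 = x^3 + 2 x + 10 mod 19:
  x = 3: RHS = 5, y in [9, 10]  -> 2 point(s)
  x = 4: RHS = 6, y in [5, 14]  -> 2 point(s)
  x = 7: RHS = 6, y in [5, 14]  -> 2 point(s)
  x = 8: RHS = 6, y in [5, 14]  -> 2 point(s)
  x = 9: RHS = 16, y in [4, 15]  -> 2 point(s)
  x = 10: RHS = 4, y in [2, 17]  -> 2 point(s)
  x = 17: RHS = 17, y in [6, 13]  -> 2 point(s)
  x = 18: RHS = 7, y in [8, 11]  -> 2 point(s)
Affine points: 16. Add the point at infinity: total = 17.

#E(F_19) = 17


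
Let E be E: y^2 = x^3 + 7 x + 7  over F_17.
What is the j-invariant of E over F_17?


Delta = -16(4 a^3 + 27 b^2) mod 17 = 9
-1728 * (4 a)^3 = -1728 * (4*7)^3 mod 17 = 13
j = 13 * 9^(-1) mod 17 = 9

j = 9 (mod 17)


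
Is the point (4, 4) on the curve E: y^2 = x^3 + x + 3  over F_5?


Check whether y^2 = x^3 + 1 x + 3 (mod 5) for (x, y) = (4, 4).
LHS: y^2 = 4^2 mod 5 = 1
RHS: x^3 + 1 x + 3 = 4^3 + 1*4 + 3 mod 5 = 1
LHS = RHS

Yes, on the curve


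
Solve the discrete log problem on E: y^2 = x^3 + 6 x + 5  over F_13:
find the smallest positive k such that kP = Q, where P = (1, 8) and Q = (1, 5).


Enumerate multiples of P until we hit Q = (1, 5):
  1P = (1, 8)
  2P = (7, 0)
  3P = (1, 5)
Match found at i = 3.

k = 3


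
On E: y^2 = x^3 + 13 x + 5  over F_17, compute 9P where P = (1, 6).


k = 9 = 1001_2 (binary, LSB first: 1001)
Double-and-add from P = (1, 6):
  bit 0 = 1: acc = O + (1, 6) = (1, 6)
  bit 1 = 0: acc unchanged = (1, 6)
  bit 2 = 0: acc unchanged = (1, 6)
  bit 3 = 1: acc = (1, 6) + (12, 6) = (4, 11)

9P = (4, 11)


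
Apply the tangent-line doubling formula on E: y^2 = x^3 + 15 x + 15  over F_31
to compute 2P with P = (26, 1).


Doubling: s = (3 x1^2 + a) / (2 y1)
s = (3*26^2 + 15) / (2*1) mod 31 = 14
x3 = s^2 - 2 x1 mod 31 = 14^2 - 2*26 = 20
y3 = s (x1 - x3) - y1 mod 31 = 14 * (26 - 20) - 1 = 21

2P = (20, 21)


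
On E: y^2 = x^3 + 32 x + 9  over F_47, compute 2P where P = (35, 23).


Doubling: s = (3 x1^2 + a) / (2 y1)
s = (3*35^2 + 32) / (2*23) mod 47 = 6
x3 = s^2 - 2 x1 mod 47 = 6^2 - 2*35 = 13
y3 = s (x1 - x3) - y1 mod 47 = 6 * (35 - 13) - 23 = 15

2P = (13, 15)


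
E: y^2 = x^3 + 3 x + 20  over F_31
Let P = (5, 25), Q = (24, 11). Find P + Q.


P != Q, so use the chord formula.
s = (y2 - y1) / (x2 - x1) = (17) / (19) mod 31 = 27
x3 = s^2 - x1 - x2 mod 31 = 27^2 - 5 - 24 = 18
y3 = s (x1 - x3) - y1 mod 31 = 27 * (5 - 18) - 25 = 27

P + Q = (18, 27)


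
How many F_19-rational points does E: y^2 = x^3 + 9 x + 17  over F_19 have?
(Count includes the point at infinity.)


For each x in F_19, count y with y^2 = x^3 + 9 x + 17 mod 19:
  x = 0: RHS = 17, y in [6, 13]  -> 2 point(s)
  x = 2: RHS = 5, y in [9, 10]  -> 2 point(s)
  x = 5: RHS = 16, y in [4, 15]  -> 2 point(s)
  x = 7: RHS = 5, y in [9, 10]  -> 2 point(s)
  x = 10: RHS = 5, y in [9, 10]  -> 2 point(s)
  x = 16: RHS = 1, y in [1, 18]  -> 2 point(s)
  x = 18: RHS = 7, y in [8, 11]  -> 2 point(s)
Affine points: 14. Add the point at infinity: total = 15.

#E(F_19) = 15


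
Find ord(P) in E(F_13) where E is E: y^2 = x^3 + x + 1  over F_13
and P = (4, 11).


Compute successive multiples of P until we hit O:
  1P = (4, 11)
  2P = (8, 12)
  3P = (10, 7)
  4P = (11, 11)
  5P = (11, 2)
  6P = (10, 6)
  7P = (8, 1)
  8P = (4, 2)
  ... (continuing to 9P)
  9P = O

ord(P) = 9


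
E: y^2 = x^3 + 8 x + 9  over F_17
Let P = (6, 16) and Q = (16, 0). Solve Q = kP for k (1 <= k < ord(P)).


Enumerate multiples of P until we hit Q = (16, 0):
  1P = (6, 16)
  2P = (3, 14)
  3P = (16, 0)
Match found at i = 3.

k = 3


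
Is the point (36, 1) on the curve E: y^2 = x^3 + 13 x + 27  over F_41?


Check whether y^2 = x^3 + 13 x + 27 (mod 41) for (x, y) = (36, 1).
LHS: y^2 = 1^2 mod 41 = 1
RHS: x^3 + 13 x + 27 = 36^3 + 13*36 + 27 mod 41 = 1
LHS = RHS

Yes, on the curve


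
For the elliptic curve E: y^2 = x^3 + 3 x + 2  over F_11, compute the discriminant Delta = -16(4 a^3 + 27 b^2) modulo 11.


4 a^3 + 27 b^2 = 4*3^3 + 27*2^2 = 108 + 108 = 216
Delta = -16 * (216) = -3456
Delta mod 11 = 9

Delta = 9 (mod 11)


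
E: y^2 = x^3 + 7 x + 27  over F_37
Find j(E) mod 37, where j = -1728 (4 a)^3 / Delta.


Delta = -16(4 a^3 + 27 b^2) mod 37 = 5
-1728 * (4 a)^3 = -1728 * (4*7)^3 mod 37 = 10
j = 10 * 5^(-1) mod 37 = 2

j = 2 (mod 37)


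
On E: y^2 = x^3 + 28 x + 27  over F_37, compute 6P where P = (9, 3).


k = 6 = 110_2 (binary, LSB first: 011)
Double-and-add from P = (9, 3):
  bit 0 = 0: acc unchanged = O
  bit 1 = 1: acc = O + (23, 6) = (23, 6)
  bit 2 = 1: acc = (23, 6) + (32, 13) = (26, 4)

6P = (26, 4)


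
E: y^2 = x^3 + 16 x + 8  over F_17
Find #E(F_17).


For each x in F_17, count y with y^2 = x^3 + 16 x + 8 mod 17:
  x = 0: RHS = 8, y in [5, 12]  -> 2 point(s)
  x = 1: RHS = 8, y in [5, 12]  -> 2 point(s)
  x = 3: RHS = 15, y in [7, 10]  -> 2 point(s)
  x = 4: RHS = 0, y in [0]  -> 1 point(s)
  x = 5: RHS = 9, y in [3, 14]  -> 2 point(s)
  x = 7: RHS = 4, y in [2, 15]  -> 2 point(s)
  x = 8: RHS = 2, y in [6, 11]  -> 2 point(s)
  x = 11: RHS = 2, y in [6, 11]  -> 2 point(s)
  x = 13: RHS = 16, y in [4, 13]  -> 2 point(s)
  x = 14: RHS = 1, y in [1, 16]  -> 2 point(s)
  x = 15: RHS = 2, y in [6, 11]  -> 2 point(s)
  x = 16: RHS = 8, y in [5, 12]  -> 2 point(s)
Affine points: 23. Add the point at infinity: total = 24.

#E(F_17) = 24


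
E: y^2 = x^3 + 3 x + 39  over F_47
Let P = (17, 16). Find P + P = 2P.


Doubling: s = (3 x1^2 + a) / (2 y1)
s = (3*17^2 + 3) / (2*16) mod 47 = 36
x3 = s^2 - 2 x1 mod 47 = 36^2 - 2*17 = 40
y3 = s (x1 - x3) - y1 mod 47 = 36 * (17 - 40) - 16 = 2

2P = (40, 2)


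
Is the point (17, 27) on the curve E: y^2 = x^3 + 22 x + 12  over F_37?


Check whether y^2 = x^3 + 22 x + 12 (mod 37) for (x, y) = (17, 27).
LHS: y^2 = 27^2 mod 37 = 26
RHS: x^3 + 22 x + 12 = 17^3 + 22*17 + 12 mod 37 = 8
LHS != RHS

No, not on the curve


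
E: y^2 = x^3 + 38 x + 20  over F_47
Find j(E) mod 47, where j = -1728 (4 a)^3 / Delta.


Delta = -16(4 a^3 + 27 b^2) mod 47 = 4
-1728 * (4 a)^3 = -1728 * (4*38)^3 mod 47 = 24
j = 24 * 4^(-1) mod 47 = 6

j = 6 (mod 47)


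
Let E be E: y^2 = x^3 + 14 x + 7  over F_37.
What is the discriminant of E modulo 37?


4 a^3 + 27 b^2 = 4*14^3 + 27*7^2 = 10976 + 1323 = 12299
Delta = -16 * (12299) = -196784
Delta mod 37 = 19

Delta = 19 (mod 37)


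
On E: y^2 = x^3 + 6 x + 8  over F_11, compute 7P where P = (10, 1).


k = 7 = 111_2 (binary, LSB first: 111)
Double-and-add from P = (10, 1):
  bit 0 = 1: acc = O + (10, 1) = (10, 1)
  bit 1 = 1: acc = (10, 1) + (3, 3) = (1, 9)
  bit 2 = 1: acc = (1, 9) + (5, 8) = (3, 8)

7P = (3, 8)


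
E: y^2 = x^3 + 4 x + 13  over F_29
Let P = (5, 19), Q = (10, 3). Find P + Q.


P != Q, so use the chord formula.
s = (y2 - y1) / (x2 - x1) = (13) / (5) mod 29 = 20
x3 = s^2 - x1 - x2 mod 29 = 20^2 - 5 - 10 = 8
y3 = s (x1 - x3) - y1 mod 29 = 20 * (5 - 8) - 19 = 8

P + Q = (8, 8)


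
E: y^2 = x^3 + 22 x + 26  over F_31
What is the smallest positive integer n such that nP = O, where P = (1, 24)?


Compute successive multiples of P until we hit O:
  1P = (1, 24)
  2P = (14, 28)
  3P = (26, 16)
  4P = (23, 19)
  5P = (23, 12)
  6P = (26, 15)
  7P = (14, 3)
  8P = (1, 7)
  ... (continuing to 9P)
  9P = O

ord(P) = 9


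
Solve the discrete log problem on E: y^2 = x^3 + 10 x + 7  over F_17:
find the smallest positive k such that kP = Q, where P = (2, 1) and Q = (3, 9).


Enumerate multiples of P until we hit Q = (3, 9):
  1P = (2, 1)
  2P = (15, 9)
  3P = (4, 3)
  4P = (12, 6)
  5P = (16, 9)
  6P = (8, 15)
  7P = (3, 8)
  8P = (10, 11)
  9P = (14, 1)
  10P = (1, 16)
  11P = (1, 1)
  12P = (14, 16)
  13P = (10, 6)
  14P = (3, 9)
Match found at i = 14.

k = 14


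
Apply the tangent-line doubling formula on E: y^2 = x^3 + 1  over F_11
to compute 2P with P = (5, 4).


Doubling: s = (3 x1^2 + a) / (2 y1)
s = (3*5^2 + 0) / (2*4) mod 11 = 8
x3 = s^2 - 2 x1 mod 11 = 8^2 - 2*5 = 10
y3 = s (x1 - x3) - y1 mod 11 = 8 * (5 - 10) - 4 = 0

2P = (10, 0)


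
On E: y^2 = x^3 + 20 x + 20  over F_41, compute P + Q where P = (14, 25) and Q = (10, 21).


P != Q, so use the chord formula.
s = (y2 - y1) / (x2 - x1) = (37) / (37) mod 41 = 1
x3 = s^2 - x1 - x2 mod 41 = 1^2 - 14 - 10 = 18
y3 = s (x1 - x3) - y1 mod 41 = 1 * (14 - 18) - 25 = 12

P + Q = (18, 12)


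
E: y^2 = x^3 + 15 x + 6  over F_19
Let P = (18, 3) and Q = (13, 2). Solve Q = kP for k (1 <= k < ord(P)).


Enumerate multiples of P until we hit Q = (13, 2):
  1P = (18, 3)
  2P = (11, 18)
  3P = (7, 6)
  4P = (17, 14)
  5P = (10, 4)
  6P = (2, 14)
  7P = (4, 4)
  8P = (13, 17)
  9P = (8, 7)
  10P = (0, 5)
  11P = (5, 4)
  12P = (5, 15)
  13P = (0, 14)
  14P = (8, 12)
  15P = (13, 2)
Match found at i = 15.

k = 15


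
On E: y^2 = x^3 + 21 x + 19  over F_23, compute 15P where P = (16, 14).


k = 15 = 1111_2 (binary, LSB first: 1111)
Double-and-add from P = (16, 14):
  bit 0 = 1: acc = O + (16, 14) = (16, 14)
  bit 1 = 1: acc = (16, 14) + (4, 12) = (19, 20)
  bit 2 = 1: acc = (19, 20) + (15, 11) = (7, 7)
  bit 3 = 1: acc = (7, 7) + (6, 4) = (19, 3)

15P = (19, 3)


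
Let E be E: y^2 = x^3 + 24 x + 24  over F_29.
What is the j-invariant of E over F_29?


Delta = -16(4 a^3 + 27 b^2) mod 29 = 13
-1728 * (4 a)^3 = -1728 * (4*24)^3 mod 29 = 19
j = 19 * 13^(-1) mod 29 = 26

j = 26 (mod 29)


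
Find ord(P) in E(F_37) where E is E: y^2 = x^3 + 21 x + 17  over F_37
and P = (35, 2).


Compute successive multiples of P until we hit O:
  1P = (35, 2)
  2P = (5, 5)
  3P = (7, 10)
  4P = (20, 36)
  5P = (22, 8)
  6P = (24, 10)
  7P = (14, 13)
  8P = (34, 1)
  ... (continuing to 47P)
  47P = O

ord(P) = 47


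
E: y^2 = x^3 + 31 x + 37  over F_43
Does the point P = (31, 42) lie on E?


Check whether y^2 = x^3 + 31 x + 37 (mod 43) for (x, y) = (31, 42).
LHS: y^2 = 42^2 mod 43 = 1
RHS: x^3 + 31 x + 37 = 31^3 + 31*31 + 37 mod 43 = 1
LHS = RHS

Yes, on the curve


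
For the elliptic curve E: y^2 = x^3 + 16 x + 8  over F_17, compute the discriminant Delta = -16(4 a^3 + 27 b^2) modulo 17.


4 a^3 + 27 b^2 = 4*16^3 + 27*8^2 = 16384 + 1728 = 18112
Delta = -16 * (18112) = -289792
Delta mod 17 = 7

Delta = 7 (mod 17)


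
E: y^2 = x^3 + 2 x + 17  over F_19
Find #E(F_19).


For each x in F_19, count y with y^2 = x^3 + 2 x + 17 mod 19:
  x = 0: RHS = 17, y in [6, 13]  -> 2 point(s)
  x = 1: RHS = 1, y in [1, 18]  -> 2 point(s)
  x = 5: RHS = 0, y in [0]  -> 1 point(s)
  x = 6: RHS = 17, y in [6, 13]  -> 2 point(s)
  x = 9: RHS = 4, y in [2, 17]  -> 2 point(s)
  x = 10: RHS = 11, y in [7, 12]  -> 2 point(s)
  x = 13: RHS = 17, y in [6, 13]  -> 2 point(s)
  x = 17: RHS = 5, y in [9, 10]  -> 2 point(s)
Affine points: 15. Add the point at infinity: total = 16.

#E(F_19) = 16


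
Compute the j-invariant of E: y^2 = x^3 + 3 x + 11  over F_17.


Delta = -16(4 a^3 + 27 b^2) mod 17 = 9
-1728 * (4 a)^3 = -1728 * (4*3)^3 mod 17 = 15
j = 15 * 9^(-1) mod 17 = 13

j = 13 (mod 17)


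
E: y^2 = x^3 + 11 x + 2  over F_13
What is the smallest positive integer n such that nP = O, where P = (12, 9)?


Compute successive multiples of P until we hit O:
  1P = (12, 9)
  2P = (1, 1)
  3P = (3, 7)
  4P = (8, 2)
  5P = (5, 0)
  6P = (8, 11)
  7P = (3, 6)
  8P = (1, 12)
  ... (continuing to 10P)
  10P = O

ord(P) = 10


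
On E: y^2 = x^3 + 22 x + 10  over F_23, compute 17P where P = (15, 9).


k = 17 = 10001_2 (binary, LSB first: 10001)
Double-and-add from P = (15, 9):
  bit 0 = 1: acc = O + (15, 9) = (15, 9)
  bit 1 = 0: acc unchanged = (15, 9)
  bit 2 = 0: acc unchanged = (15, 9)
  bit 3 = 0: acc unchanged = (15, 9)
  bit 4 = 1: acc = (15, 9) + (2, 4) = (12, 1)

17P = (12, 1)


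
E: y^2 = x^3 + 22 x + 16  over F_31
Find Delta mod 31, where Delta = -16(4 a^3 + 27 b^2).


4 a^3 + 27 b^2 = 4*22^3 + 27*16^2 = 42592 + 6912 = 49504
Delta = -16 * (49504) = -792064
Delta mod 31 = 17

Delta = 17 (mod 31)


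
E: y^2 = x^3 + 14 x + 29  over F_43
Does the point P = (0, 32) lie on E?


Check whether y^2 = x^3 + 14 x + 29 (mod 43) for (x, y) = (0, 32).
LHS: y^2 = 32^2 mod 43 = 35
RHS: x^3 + 14 x + 29 = 0^3 + 14*0 + 29 mod 43 = 29
LHS != RHS

No, not on the curve


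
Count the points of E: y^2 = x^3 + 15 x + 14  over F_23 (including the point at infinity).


For each x in F_23, count y with y^2 = x^3 + 15 x + 14 mod 23:
  x = 2: RHS = 6, y in [11, 12]  -> 2 point(s)
  x = 4: RHS = 0, y in [0]  -> 1 point(s)
  x = 7: RHS = 2, y in [5, 18]  -> 2 point(s)
  x = 8: RHS = 2, y in [5, 18]  -> 2 point(s)
  x = 9: RHS = 4, y in [2, 21]  -> 2 point(s)
  x = 12: RHS = 13, y in [6, 17]  -> 2 point(s)
  x = 14: RHS = 1, y in [1, 22]  -> 2 point(s)
  x = 15: RHS = 3, y in [7, 16]  -> 2 point(s)
  x = 16: RHS = 3, y in [7, 16]  -> 2 point(s)
Affine points: 17. Add the point at infinity: total = 18.

#E(F_23) = 18


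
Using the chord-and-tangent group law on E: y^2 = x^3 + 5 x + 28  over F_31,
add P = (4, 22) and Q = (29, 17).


P != Q, so use the chord formula.
s = (y2 - y1) / (x2 - x1) = (26) / (25) mod 31 = 6
x3 = s^2 - x1 - x2 mod 31 = 6^2 - 4 - 29 = 3
y3 = s (x1 - x3) - y1 mod 31 = 6 * (4 - 3) - 22 = 15

P + Q = (3, 15)


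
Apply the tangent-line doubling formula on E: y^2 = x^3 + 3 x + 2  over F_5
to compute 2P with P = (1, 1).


Doubling: s = (3 x1^2 + a) / (2 y1)
s = (3*1^2 + 3) / (2*1) mod 5 = 3
x3 = s^2 - 2 x1 mod 5 = 3^2 - 2*1 = 2
y3 = s (x1 - x3) - y1 mod 5 = 3 * (1 - 2) - 1 = 1

2P = (2, 1)


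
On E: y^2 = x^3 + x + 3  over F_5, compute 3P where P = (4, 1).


k = 3 = 11_2 (binary, LSB first: 11)
Double-and-add from P = (4, 1):
  bit 0 = 1: acc = O + (4, 1) = (4, 1)
  bit 1 = 1: acc = (4, 1) + (1, 0) = (4, 4)

3P = (4, 4)


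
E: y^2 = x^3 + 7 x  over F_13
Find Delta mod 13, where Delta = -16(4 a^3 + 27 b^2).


4 a^3 + 27 b^2 = 4*7^3 + 27*0^2 = 1372 + 0 = 1372
Delta = -16 * (1372) = -21952
Delta mod 13 = 5

Delta = 5 (mod 13)


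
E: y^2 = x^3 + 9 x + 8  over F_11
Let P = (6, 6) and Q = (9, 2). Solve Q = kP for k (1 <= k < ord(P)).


Enumerate multiples of P until we hit Q = (9, 2):
  1P = (6, 6)
  2P = (4, 8)
  3P = (2, 1)
  4P = (8, 8)
  5P = (9, 2)
Match found at i = 5.

k = 5


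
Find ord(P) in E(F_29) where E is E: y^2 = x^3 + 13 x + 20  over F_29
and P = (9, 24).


Compute successive multiples of P until we hit O:
  1P = (9, 24)
  2P = (4, 22)
  3P = (15, 20)
  4P = (28, 8)
  5P = (5, 23)
  6P = (6, 13)
  7P = (21, 19)
  8P = (3, 17)
  ... (continuing to 31P)
  31P = O

ord(P) = 31


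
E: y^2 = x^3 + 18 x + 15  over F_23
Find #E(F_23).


For each x in F_23, count y with y^2 = x^3 + 18 x + 15 mod 23:
  x = 2: RHS = 13, y in [6, 17]  -> 2 point(s)
  x = 3: RHS = 4, y in [2, 21]  -> 2 point(s)
  x = 4: RHS = 13, y in [6, 17]  -> 2 point(s)
  x = 5: RHS = 0, y in [0]  -> 1 point(s)
  x = 7: RHS = 1, y in [1, 22]  -> 2 point(s)
  x = 8: RHS = 4, y in [2, 21]  -> 2 point(s)
  x = 9: RHS = 9, y in [3, 20]  -> 2 point(s)
  x = 11: RHS = 3, y in [7, 16]  -> 2 point(s)
  x = 12: RHS = 4, y in [2, 21]  -> 2 point(s)
  x = 13: RHS = 8, y in [10, 13]  -> 2 point(s)
  x = 15: RHS = 3, y in [7, 16]  -> 2 point(s)
  x = 16: RHS = 6, y in [11, 12]  -> 2 point(s)
  x = 17: RHS = 13, y in [6, 17]  -> 2 point(s)
  x = 20: RHS = 3, y in [7, 16]  -> 2 point(s)
Affine points: 27. Add the point at infinity: total = 28.

#E(F_23) = 28


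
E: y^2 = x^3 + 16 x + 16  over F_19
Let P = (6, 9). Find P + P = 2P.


Doubling: s = (3 x1^2 + a) / (2 y1)
s = (3*6^2 + 16) / (2*9) mod 19 = 9
x3 = s^2 - 2 x1 mod 19 = 9^2 - 2*6 = 12
y3 = s (x1 - x3) - y1 mod 19 = 9 * (6 - 12) - 9 = 13

2P = (12, 13)


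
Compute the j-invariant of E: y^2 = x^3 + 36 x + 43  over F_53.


Delta = -16(4 a^3 + 27 b^2) mod 53 = 31
-1728 * (4 a)^3 = -1728 * (4*36)^3 mod 53 = 39
j = 39 * 31^(-1) mod 53 = 44

j = 44 (mod 53)


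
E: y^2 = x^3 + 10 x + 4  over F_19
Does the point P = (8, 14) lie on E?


Check whether y^2 = x^3 + 10 x + 4 (mod 19) for (x, y) = (8, 14).
LHS: y^2 = 14^2 mod 19 = 6
RHS: x^3 + 10 x + 4 = 8^3 + 10*8 + 4 mod 19 = 7
LHS != RHS

No, not on the curve


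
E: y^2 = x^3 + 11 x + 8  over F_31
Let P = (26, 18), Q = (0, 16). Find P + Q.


P != Q, so use the chord formula.
s = (y2 - y1) / (x2 - x1) = (29) / (5) mod 31 = 12
x3 = s^2 - x1 - x2 mod 31 = 12^2 - 26 - 0 = 25
y3 = s (x1 - x3) - y1 mod 31 = 12 * (26 - 25) - 18 = 25

P + Q = (25, 25)


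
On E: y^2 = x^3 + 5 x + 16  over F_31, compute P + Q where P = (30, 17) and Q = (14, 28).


P != Q, so use the chord formula.
s = (y2 - y1) / (x2 - x1) = (11) / (15) mod 31 = 9
x3 = s^2 - x1 - x2 mod 31 = 9^2 - 30 - 14 = 6
y3 = s (x1 - x3) - y1 mod 31 = 9 * (30 - 6) - 17 = 13

P + Q = (6, 13)
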